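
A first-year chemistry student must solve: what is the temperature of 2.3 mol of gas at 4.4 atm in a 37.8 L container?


PV = nRT  (R = 0.08206 L·atm/(mol·K))
T = PV/(nR) = 4.4×37.8/(2.3×0.08206)
= 166.32/0.188738
= 881.22 K

881.22 K


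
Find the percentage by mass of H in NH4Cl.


M(NH4Cl) = 1×14.01 + 4×1.008 + 1×35.45 = 53.492 g/mol
Mass of H = 4 × 1.008 = 4.032 g/mol
% H = 4.032/53.492 × 100 = 7.54%

7.54%


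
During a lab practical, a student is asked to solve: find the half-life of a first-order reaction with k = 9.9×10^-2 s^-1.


t½ = ln2/k = 0.693147/(9.9×10^-2 s^-1)
= 7.001 s

7.001 s


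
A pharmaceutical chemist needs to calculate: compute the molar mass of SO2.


M(SO2) = 1×32.07 + 2×16.0
= 32.07 + 32.0
= 64.07 g/mol

64.07 g/mol


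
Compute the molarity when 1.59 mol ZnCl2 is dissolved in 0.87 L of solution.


M = n/V = 1.59/0.87 = 1.828 mol/L

1.828 M


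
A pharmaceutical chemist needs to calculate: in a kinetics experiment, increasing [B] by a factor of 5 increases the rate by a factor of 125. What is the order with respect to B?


rate ∝ [B]^n
5^n = 125 → n = 3
Order in B: 3

3


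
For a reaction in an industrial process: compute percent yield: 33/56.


% yield = actual/theoretical × 100
= 33/56 × 100
= 58.93%

58.93%


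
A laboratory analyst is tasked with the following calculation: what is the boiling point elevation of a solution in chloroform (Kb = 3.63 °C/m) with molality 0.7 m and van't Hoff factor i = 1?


ΔTb = Kb × m × i
= 3.63 × 0.7 × 1
= 2.541 °C

2.541 °C


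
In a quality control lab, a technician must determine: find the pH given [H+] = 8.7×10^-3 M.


pH = -log10([H+]) = -log10(8.7×10^-3)
= 3 - log10(8.7)
= 3 - 0.94
= 2.06

2.06


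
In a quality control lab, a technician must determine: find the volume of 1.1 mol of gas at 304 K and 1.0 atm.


PV = nRT  (R = 0.08206 L·atm/(mol·K))
V = nRT/P = 1.1×0.08206×304/1.0
= 27.441 L

27.441 L


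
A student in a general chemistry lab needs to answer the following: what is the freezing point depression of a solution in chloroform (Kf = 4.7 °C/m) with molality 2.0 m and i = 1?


ΔTf = Kf × m × i
= 4.7 × 2.0 × 1
= 9.4 °C

9.4 °C


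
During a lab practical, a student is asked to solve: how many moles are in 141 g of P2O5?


M(P2O5) = 141.94 g/mol
n = mass/M = 141/141.94 = 0.9934 mol

0.9934 mol


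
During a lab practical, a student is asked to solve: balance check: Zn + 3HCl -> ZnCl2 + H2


Equation: Zn + 3HCl -> ZnCl2 + H2
Check atoms: Cl: 3≠2, H: 3≠2, Zn: 1=1
Not balanced

No, not balanced


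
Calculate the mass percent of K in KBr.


M(KBr) = 1×39.1 + 1×79.9 = 119.00 g/mol
Mass of K = 1 × 39.1 = 39.10 g/mol
% K = 39.10/119.00 × 100 = 32.86%

32.86%


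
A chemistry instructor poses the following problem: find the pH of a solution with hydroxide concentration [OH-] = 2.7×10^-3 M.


pOH = -log10([OH-]) = -log10(2.7×10^-3)
= 3 - log10(2.7) = 2.57
pH = 14 - pOH = 14 - 2.57 = 11.43

11.43


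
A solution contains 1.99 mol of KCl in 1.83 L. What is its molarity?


M = n/V = 1.99/1.83 = 1.087 mol/L

1.087 M


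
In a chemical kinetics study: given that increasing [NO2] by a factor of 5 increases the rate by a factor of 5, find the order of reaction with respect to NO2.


rate ∝ [NO2]^n
5^n = 5 → n = 1
Order in NO2: 1

1


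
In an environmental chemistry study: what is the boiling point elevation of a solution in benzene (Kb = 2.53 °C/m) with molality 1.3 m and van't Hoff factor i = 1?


ΔTb = Kb × m × i
= 2.53 × 1.3 × 1
= 3.289 °C

3.289 °C


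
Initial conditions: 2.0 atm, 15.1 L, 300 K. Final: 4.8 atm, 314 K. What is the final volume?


P1V1/T1 = P2V2/T2
V2 = P1V1T2/(T1P2)
= 2.0×15.1×314/(300×4.8)
= 6.585 L

6.585 L


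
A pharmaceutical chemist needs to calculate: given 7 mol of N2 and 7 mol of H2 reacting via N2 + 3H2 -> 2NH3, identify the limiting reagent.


Mole ratio available / coefficient:
  N2: 7/1 = 7.000
  H2: 7/3 = 2.333
Smaller ratio is limiting.

H2


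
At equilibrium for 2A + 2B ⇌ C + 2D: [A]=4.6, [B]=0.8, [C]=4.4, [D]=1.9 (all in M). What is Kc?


Kc = [C][D]^2/([A]^2[B]^2)
= (4.4^1 × 1.9^2)/(4.6^2 × 0.8^2)
= 15.884/13.5424
= 1.173

1.173


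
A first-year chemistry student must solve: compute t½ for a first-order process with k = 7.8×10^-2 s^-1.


t½ = ln2/k = 0.693147/(7.8×10^-2 s^-1)
= 8.887 s

8.887 s


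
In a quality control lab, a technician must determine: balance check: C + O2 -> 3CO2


Equation: C + O2 -> 3CO2
Check atoms: C: 1≠3, O: 2≠6
Not balanced

No, not balanced


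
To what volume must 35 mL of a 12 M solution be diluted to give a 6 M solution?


C1V1 = C2V2
12 × 35 = 6 × V2
V2 = 420/6 = 70.0 mL

70.0 mL


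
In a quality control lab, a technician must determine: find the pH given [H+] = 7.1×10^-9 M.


pH = -log10([H+]) = -log10(7.1×10^-9)
= 9 - log10(7.1)
= 9 - 0.85
= 8.15

8.15


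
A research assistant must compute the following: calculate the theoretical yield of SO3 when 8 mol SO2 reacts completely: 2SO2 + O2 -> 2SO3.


Mole ratio SO3:SO2 = 2:2
n(SO3) = 8 × 2/2 = 8.000 mol
mass = 8.000 × 80.07 = 640.56 g

640.56 g


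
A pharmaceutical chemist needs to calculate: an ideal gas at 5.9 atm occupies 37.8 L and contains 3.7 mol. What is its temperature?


PV = nRT  (R = 0.08206 L·atm/(mol·K))
T = PV/(nR) = 5.9×37.8/(3.7×0.08206)
= 223.02/0.303622
= 734.53 K

734.53 K


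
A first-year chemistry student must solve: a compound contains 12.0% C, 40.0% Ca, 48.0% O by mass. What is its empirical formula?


Assume 100 g sample. Moles of each element:
  C: 12.0/12.01 = 0.999 mol
  Ca: 40.0/40.08 = 0.998 mol
  O: 48.0/16.0 = 3.0 mol
Divide by smallest (0.998):
  C: 0.999/0.998 = 1.0
  Ca: 0.998/0.998 = 1.0
  O: 3.0/0.998 = 3.01
Empirical formula: CaCO3

CaCO3


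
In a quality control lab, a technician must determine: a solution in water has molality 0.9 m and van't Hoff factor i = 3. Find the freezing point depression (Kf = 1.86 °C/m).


ΔTf = Kf × m × i
= 1.86 × 0.9 × 3
= 5.022 °C

5.022 °C


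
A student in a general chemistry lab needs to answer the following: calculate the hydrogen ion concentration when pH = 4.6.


[H+] = 10^(-pH) = 10^(-4.6)
= 2.51×10^-5 M

2.51×10^-5 M


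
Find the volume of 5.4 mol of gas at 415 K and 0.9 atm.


PV = nRT  (R = 0.08206 L·atm/(mol·K))
V = nRT/P = 5.4×0.08206×415/0.9
= 204.329 L

204.329 L


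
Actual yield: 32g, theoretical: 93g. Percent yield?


% yield = actual/theoretical × 100
= 32/93 × 100
= 34.41%

34.41%


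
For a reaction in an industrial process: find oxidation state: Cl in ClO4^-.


x + 4(-2) = -1, so x = +7
Oxidation number: +7

+7


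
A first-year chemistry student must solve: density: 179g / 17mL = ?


ρ = mass/volume
= 179/17
= 10.529 g/mL

10.529 g/mL


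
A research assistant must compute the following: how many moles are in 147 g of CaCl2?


M(CaCl2) = 110.98 g/mol
n = mass/M = 147/110.98 = 1.3246 mol

1.3246 mol


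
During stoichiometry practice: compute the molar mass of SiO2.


M(SiO2) = 1×28.09 + 2×16.0
= 28.09 + 32.0
= 60.09 g/mol

60.09 g/mol


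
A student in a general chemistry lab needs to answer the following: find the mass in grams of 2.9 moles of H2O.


M(H2O) = 18.02 g/mol
mass = n × M = 2.9 × 18.02 = 52.26 g

52.26 g


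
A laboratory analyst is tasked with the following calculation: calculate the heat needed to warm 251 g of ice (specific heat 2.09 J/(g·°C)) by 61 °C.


q = mcΔT = 251 × 2.09 × 61
= 31999.99 J

31999.99 J


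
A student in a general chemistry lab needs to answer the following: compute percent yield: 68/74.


% yield = actual/theoretical × 100
= 68/74 × 100
= 91.89%

91.89%


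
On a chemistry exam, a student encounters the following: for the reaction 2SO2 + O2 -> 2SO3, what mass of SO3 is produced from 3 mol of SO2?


Mole ratio SO3:SO2 = 2:2
n(SO3) = 3 × 2/2 = 3.000 mol
mass = 3.000 × 80.07 = 240.21 g

240.21 g


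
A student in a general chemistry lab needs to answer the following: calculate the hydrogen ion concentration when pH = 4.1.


[H+] = 10^(-pH) = 10^(-4.1)
= 7.94×10^-5 M

7.94×10^-5 M


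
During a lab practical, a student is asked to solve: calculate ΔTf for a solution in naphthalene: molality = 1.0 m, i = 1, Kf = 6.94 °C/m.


ΔTf = Kf × m × i
= 6.94 × 1.0 × 1
= 6.94 °C

6.94 °C


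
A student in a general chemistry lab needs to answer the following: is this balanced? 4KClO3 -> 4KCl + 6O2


Equation: 4KClO3 -> 4KCl + 6O2
Check atoms: Cl: 4=4, K: 4=4, O: 12=12
Balanced

Yes, balanced


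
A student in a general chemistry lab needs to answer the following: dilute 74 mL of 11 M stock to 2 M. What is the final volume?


C1V1 = C2V2
11 × 74 = 2 × V2
V2 = 814/2 = 407.0 mL

407.0 mL


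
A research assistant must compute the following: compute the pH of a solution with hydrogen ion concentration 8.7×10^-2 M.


pH = -log10([H+]) = -log10(8.7×10^-2)
= 2 - log10(8.7)
= 2 - 0.94
= 1.06

1.06


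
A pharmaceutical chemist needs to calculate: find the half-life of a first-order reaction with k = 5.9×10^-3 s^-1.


t½ = ln2/k = 0.693147/(5.9×10^-3 s^-1)
= 117.5 s

117.5 s


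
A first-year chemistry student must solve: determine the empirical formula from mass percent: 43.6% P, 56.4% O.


Assume 100 g sample. Moles of each element:
  P: 43.6/30.97 = 1.408 mol
  O: 56.4/16.0 = 3.525 mol
Divide by smallest (1.408):
  P: 1.408/1.408 = 1.0
  O: 3.525/1.408 = 2.5
Multiply all ratios by 2 to obtain whole numbers.
Empirical formula: P2O5

P2O5


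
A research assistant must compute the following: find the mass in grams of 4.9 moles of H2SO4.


M(H2SO4) = 98.09 g/mol
mass = n × M = 4.9 × 98.09 = 480.64 g

480.64 g


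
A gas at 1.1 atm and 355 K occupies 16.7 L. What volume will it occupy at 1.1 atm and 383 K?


P1V1/T1 = P2V2/T2
V2 = P1V1T2/(T1P2)
= 1.1×16.7×383/(355×1.1)
= 18.017 L

18.017 L


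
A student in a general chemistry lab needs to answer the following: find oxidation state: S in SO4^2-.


x + 4(-2) = -2, so x = +6
Oxidation number: +6

+6


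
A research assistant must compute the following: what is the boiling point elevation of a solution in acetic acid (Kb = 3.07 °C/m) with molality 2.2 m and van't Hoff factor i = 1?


ΔTb = Kb × m × i
= 3.07 × 2.2 × 1
= 6.754 °C

6.754 °C


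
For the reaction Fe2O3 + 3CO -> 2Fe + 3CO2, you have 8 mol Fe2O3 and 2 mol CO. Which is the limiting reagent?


Mole ratio available / coefficient:
  Fe2O3: 8/1 = 8.000
  CO: 2/3 = 0.667
Smaller ratio is limiting.

CO


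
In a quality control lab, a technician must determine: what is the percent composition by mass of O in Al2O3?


M(Al2O3) = 2×26.98 + 3×16.0 = 101.96 g/mol
Mass of O = 3 × 16.0 = 48.00 g/mol
% O = 48.00/101.96 × 100 = 47.08%

47.08%


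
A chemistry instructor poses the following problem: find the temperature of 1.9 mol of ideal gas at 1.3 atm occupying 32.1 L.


PV = nRT  (R = 0.08206 L·atm/(mol·K))
T = PV/(nR) = 1.3×32.1/(1.9×0.08206)
= 41.73/0.155914
= 267.65 K

267.65 K


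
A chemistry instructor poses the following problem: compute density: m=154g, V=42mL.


ρ = mass/volume
= 154/42
= 3.667 g/mL

3.667 g/mL


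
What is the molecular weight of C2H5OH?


M(C2H5OH) = 2×12.01 + 6×1.008 + 1×16.0
= 24.02 + 6.05 + 16.0
= 46.07 g/mol

46.07 g/mol


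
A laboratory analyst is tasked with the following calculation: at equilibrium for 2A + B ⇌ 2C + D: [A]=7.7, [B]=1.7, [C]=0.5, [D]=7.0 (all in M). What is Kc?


Kc = [C]^2[D]/([A]^2[B])
= (0.5^2 × 7.0^1)/(7.7^2 × 1.7^1)
= 1.75/100.793
= 0.01736

0.01736


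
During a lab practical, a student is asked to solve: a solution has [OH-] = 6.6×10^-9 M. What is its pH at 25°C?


pOH = -log10([OH-]) = -log10(6.6×10^-9)
= 9 - log10(6.6) = 8.18
pH = 14 - pOH = 14 - 8.18 = 5.82

5.82


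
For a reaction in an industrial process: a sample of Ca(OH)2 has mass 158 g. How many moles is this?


M(Ca(OH)2) = 74.1 g/mol
n = mass/M = 158/74.1 = 2.1323 mol

2.1323 mol


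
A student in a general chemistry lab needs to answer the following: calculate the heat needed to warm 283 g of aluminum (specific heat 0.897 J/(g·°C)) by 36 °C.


q = mcΔT = 283 × 0.897 × 36
= 9138.64 J

9138.64 J


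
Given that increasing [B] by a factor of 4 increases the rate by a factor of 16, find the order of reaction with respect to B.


rate ∝ [B]^n
4^n = 16 → n = 2
Order in B: 2

2


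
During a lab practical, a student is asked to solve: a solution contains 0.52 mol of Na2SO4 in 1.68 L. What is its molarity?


M = n/V = 0.52/1.68 = 0.310 mol/L

0.310 M


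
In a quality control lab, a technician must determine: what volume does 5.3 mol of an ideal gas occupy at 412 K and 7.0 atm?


PV = nRT  (R = 0.08206 L·atm/(mol·K))
V = nRT/P = 5.3×0.08206×412/7.0
= 25.598 L

25.598 L


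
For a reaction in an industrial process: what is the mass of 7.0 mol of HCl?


M(HCl) = 36.46 g/mol
mass = n × M = 7.0 × 36.46 = 255.22 g

255.22 g


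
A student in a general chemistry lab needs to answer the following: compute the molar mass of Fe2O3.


M(Fe2O3) = 2×55.85 + 3×16.0
= 111.7 + 48.0
= 159.7 g/mol

159.7 g/mol


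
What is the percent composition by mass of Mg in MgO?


M(MgO) = 1×24.31 + 1×16.0 = 40.31 g/mol
Mass of Mg = 1 × 24.31 = 24.31 g/mol
% Mg = 24.31/40.31 × 100 = 60.31%

60.31%


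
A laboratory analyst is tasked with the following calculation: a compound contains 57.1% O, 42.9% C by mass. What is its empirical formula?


Assume 100 g sample. Moles of each element:
  O: 57.1/16.0 = 3.569 mol
  C: 42.9/12.01 = 3.572 mol
Divide by smallest (3.569):
  O: 3.569/3.569 = 1.0
  C: 3.572/3.569 = 1.0
Empirical formula: CO

CO


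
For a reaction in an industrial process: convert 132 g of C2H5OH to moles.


M(C2H5OH) = 46.07 g/mol
n = mass/M = 132/46.07 = 2.8652 mol

2.8652 mol


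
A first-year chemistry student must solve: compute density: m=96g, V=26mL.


ρ = mass/volume
= 96/26
= 3.692 g/mL

3.692 g/mL


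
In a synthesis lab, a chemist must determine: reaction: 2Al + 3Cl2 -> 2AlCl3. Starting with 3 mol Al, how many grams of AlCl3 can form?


Mole ratio AlCl3:Al = 2:2
n(AlCl3) = 3 × 2/2 = 3.000 mol
mass = 3.000 × 133.33 = 399.99 g

399.99 g


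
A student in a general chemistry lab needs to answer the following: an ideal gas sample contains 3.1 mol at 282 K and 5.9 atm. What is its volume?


PV = nRT  (R = 0.08206 L·atm/(mol·K))
V = nRT/P = 3.1×0.08206×282/5.9
= 12.159 L

12.159 L


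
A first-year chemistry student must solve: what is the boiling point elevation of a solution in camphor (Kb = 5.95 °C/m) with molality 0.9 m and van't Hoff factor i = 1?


ΔTb = Kb × m × i
= 5.95 × 0.9 × 1
= 5.355 °C

5.355 °C


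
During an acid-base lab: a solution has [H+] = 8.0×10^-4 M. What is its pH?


pH = -log10([H+]) = -log10(8.0×10^-4)
= 4 - log10(8.0)
= 4 - 0.9
= 3.1

3.1


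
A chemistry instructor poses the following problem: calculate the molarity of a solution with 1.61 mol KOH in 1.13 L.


M = n/V = 1.61/1.13 = 1.425 mol/L

1.425 M


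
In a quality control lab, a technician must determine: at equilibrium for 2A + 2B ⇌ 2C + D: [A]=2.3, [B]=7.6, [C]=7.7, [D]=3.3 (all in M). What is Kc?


Kc = [C]^2[D]/([A]^2[B]^2)
= (7.7^2 × 3.3^1)/(2.3^2 × 7.6^2)
= 195.657/305.5504
= 0.6403

0.6403


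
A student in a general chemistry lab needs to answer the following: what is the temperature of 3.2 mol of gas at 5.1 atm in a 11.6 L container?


PV = nRT  (R = 0.08206 L·atm/(mol·K))
T = PV/(nR) = 5.1×11.6/(3.2×0.08206)
= 59.16/0.262592
= 225.29 K

225.29 K


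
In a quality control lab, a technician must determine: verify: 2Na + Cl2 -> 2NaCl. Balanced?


Equation: 2Na + Cl2 -> 2NaCl
Check atoms: Cl: 2=2, Na: 2=2
Balanced

Yes, balanced


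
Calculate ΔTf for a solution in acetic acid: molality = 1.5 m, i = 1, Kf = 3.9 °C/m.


ΔTf = Kf × m × i
= 3.9 × 1.5 × 1
= 5.85 °C

5.85 °C


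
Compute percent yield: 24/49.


% yield = actual/theoretical × 100
= 24/49 × 100
= 48.98%

48.98%


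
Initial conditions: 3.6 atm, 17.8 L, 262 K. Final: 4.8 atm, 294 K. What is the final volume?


P1V1/T1 = P2V2/T2
V2 = P1V1T2/(T1P2)
= 3.6×17.8×294/(262×4.8)
= 14.981 L

14.981 L


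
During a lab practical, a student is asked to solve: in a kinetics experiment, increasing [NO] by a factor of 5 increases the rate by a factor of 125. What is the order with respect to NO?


rate ∝ [NO]^n
5^n = 125 → n = 3
Order in NO: 3

3


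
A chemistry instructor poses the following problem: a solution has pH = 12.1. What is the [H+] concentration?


[H+] = 10^(-pH) = 10^(-12.1)
= 7.94×10^-13 M

7.94×10^-13 M


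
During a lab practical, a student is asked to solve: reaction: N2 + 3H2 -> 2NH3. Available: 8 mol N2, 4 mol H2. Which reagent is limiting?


Mole ratio available / coefficient:
  N2: 8/1 = 8.000
  H2: 4/3 = 1.333
Smaller ratio is limiting.

H2


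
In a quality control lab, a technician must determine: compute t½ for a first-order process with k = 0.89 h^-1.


t½ = ln2/k = 0.693147/(0.89 h^-1)
= 0.7788 h

0.7788 h


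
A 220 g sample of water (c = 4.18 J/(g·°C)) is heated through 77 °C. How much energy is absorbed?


q = mcΔT = 220 × 4.18 × 77
= 70809.20 J

70809.20 J


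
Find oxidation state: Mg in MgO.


Group 2 metal: +2
Oxidation number: +2

+2


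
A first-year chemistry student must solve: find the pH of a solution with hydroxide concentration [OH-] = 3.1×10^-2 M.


pOH = -log10([OH-]) = -log10(3.1×10^-2)
= 2 - log10(3.1) = 1.51
pH = 14 - pOH = 14 - 1.51 = 12.49

12.49


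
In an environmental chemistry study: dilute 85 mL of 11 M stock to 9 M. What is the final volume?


C1V1 = C2V2
11 × 85 = 9 × V2
V2 = 935/9 = 103.89 mL

103.89 mL


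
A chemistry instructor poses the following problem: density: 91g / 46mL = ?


ρ = mass/volume
= 91/46
= 1.978 g/mL

1.978 g/mL


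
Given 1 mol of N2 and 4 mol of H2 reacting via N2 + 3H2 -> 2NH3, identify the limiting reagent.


Mole ratio available / coefficient:
  N2: 1/1 = 1.000
  H2: 4/3 = 1.333
Smaller ratio is limiting.

N2


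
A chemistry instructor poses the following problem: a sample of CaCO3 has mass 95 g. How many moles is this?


M(CaCO3) = 100.09 g/mol
n = mass/M = 95/100.09 = 0.9491 mol

0.9491 mol


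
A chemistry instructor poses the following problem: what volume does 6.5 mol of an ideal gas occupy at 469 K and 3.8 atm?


PV = nRT  (R = 0.08206 L·atm/(mol·K))
V = nRT/P = 6.5×0.08206×469/3.8
= 65.832 L

65.832 L


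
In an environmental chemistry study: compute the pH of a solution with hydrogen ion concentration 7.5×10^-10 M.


pH = -log10([H+]) = -log10(7.5×10^-10)
= 10 - log10(7.5)
= 10 - 0.88
= 9.12

9.12


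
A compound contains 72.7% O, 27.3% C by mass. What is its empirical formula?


Assume 100 g sample. Moles of each element:
  O: 72.7/16.0 = 4.544 mol
  C: 27.3/12.01 = 2.273 mol
Divide by smallest (2.273):
  O: 4.544/2.273 = 2.0
  C: 2.273/2.273 = 1.0
Empirical formula: CO2

CO2


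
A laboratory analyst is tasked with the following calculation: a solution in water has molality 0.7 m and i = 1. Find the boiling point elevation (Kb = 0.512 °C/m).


ΔTb = Kb × m × i
= 0.512 × 0.7 × 1
= 0.3584 °C

0.3584 °C


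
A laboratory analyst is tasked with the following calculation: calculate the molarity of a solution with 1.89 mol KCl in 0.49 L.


M = n/V = 1.89/0.49 = 3.857 mol/L

3.857 M


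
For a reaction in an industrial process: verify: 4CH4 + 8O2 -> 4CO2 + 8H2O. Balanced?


Equation: 4CH4 + 8O2 -> 4CO2 + 8H2O
Check atoms: C: 4=4, H: 16=16, O: 16=16
Balanced

Yes, balanced


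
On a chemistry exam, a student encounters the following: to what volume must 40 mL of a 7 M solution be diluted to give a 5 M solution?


C1V1 = C2V2
7 × 40 = 5 × V2
V2 = 280/5 = 56.0 mL

56.0 mL


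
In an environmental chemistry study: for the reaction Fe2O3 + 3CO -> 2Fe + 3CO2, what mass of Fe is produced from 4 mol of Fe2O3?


Mole ratio Fe:Fe2O3 = 2:1
n(Fe) = 4 × 2/1 = 8.000 mol
mass = 8.000 × 55.85 = 446.8 g

446.8 g


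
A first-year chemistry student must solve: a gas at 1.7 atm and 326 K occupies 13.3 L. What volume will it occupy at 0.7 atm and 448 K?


P1V1/T1 = P2V2/T2
V2 = P1V1T2/(T1P2)
= 1.7×13.3×448/(326×0.7)
= 44.388 L

44.388 L


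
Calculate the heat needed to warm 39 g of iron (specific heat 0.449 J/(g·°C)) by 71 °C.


q = mcΔT = 39 × 0.449 × 71
= 1243.28 J

1243.28 J


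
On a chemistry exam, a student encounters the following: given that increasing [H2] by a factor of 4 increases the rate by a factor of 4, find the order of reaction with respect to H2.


rate ∝ [H2]^n
4^n = 4 → n = 1
Order in H2: 1

1


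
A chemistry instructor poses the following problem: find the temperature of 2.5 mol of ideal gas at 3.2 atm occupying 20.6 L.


PV = nRT  (R = 0.08206 L·atm/(mol·K))
T = PV/(nR) = 3.2×20.6/(2.5×0.08206)
= 65.92/0.205150
= 321.33 K

321.33 K


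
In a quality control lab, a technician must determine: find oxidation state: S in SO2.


x + 2(-2) = 0, so x = +4
Oxidation number: +4

+4


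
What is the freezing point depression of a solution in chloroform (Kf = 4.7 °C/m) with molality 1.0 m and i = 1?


ΔTf = Kf × m × i
= 4.7 × 1.0 × 1
= 4.7 °C

4.7 °C


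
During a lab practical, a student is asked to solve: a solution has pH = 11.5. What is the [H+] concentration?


[H+] = 10^(-pH) = 10^(-11.5)
= 3.16×10^-12 M

3.16×10^-12 M


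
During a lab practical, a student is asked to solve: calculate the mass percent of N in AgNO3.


M(AgNO3) = 1×107.87 + 1×14.01 + 3×16.0 = 169.88 g/mol
Mass of N = 1 × 14.01 = 14.01 g/mol
% N = 14.01/169.88 × 100 = 8.25%

8.25%


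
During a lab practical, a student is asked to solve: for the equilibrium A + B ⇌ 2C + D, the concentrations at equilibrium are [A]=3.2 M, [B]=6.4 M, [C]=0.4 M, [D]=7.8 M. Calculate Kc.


Kc = [C]^2[D]/([A][B])
= (0.4^2 × 7.8^1)/(3.2^1 × 6.4^1)
= 1.248/20.48
= 0.06094

0.06094


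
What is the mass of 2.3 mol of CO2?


M(CO2) = 44.01 g/mol
mass = n × M = 2.3 × 44.01 = 101.22 g

101.22 g


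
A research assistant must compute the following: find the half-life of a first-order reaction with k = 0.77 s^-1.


t½ = ln2/k = 0.693147/(0.77 s^-1)
= 0.9002 s

0.9002 s


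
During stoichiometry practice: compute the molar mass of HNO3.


M(HNO3) = 1×1.008 + 1×14.01 + 3×16.0
= 1.01 + 14.01 + 48.0
= 63.02 g/mol

63.02 g/mol


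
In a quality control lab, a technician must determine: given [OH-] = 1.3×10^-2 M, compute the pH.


pOH = -log10([OH-]) = -log10(1.3×10^-2)
= 2 - log10(1.3) = 1.89
pH = 14 - pOH = 14 - 1.89 = 12.11

12.11


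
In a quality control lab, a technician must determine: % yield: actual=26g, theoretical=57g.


% yield = actual/theoretical × 100
= 26/57 × 100
= 45.61%

45.61%


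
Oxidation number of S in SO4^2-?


x + 4(-2) = -2, so x = +6
Oxidation number: +6

+6


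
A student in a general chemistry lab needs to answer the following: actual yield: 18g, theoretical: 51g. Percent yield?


% yield = actual/theoretical × 100
= 18/51 × 100
= 35.29%

35.29%


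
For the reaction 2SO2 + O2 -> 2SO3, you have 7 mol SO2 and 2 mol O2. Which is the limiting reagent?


Mole ratio available / coefficient:
  SO2: 7/2 = 3.500
  O2: 2/1 = 2.000
Smaller ratio is limiting.

O2


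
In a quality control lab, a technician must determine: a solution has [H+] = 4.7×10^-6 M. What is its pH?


pH = -log10([H+]) = -log10(4.7×10^-6)
= 6 - log10(4.7)
= 6 - 0.67
= 5.33

5.33


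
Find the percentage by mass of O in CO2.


M(CO2) = 1×12.01 + 2×16.0 = 44.01 g/mol
Mass of O = 2 × 16.0 = 32.00 g/mol
% O = 32.00/44.01 × 100 = 72.71%

72.71%


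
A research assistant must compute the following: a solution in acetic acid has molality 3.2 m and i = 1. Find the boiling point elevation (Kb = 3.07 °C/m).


ΔTb = Kb × m × i
= 3.07 × 3.2 × 1
= 9.824 °C

9.824 °C


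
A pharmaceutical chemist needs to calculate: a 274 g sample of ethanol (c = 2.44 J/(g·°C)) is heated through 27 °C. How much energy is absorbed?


q = mcΔT = 274 × 2.44 × 27
= 18051.12 J

18051.12 J


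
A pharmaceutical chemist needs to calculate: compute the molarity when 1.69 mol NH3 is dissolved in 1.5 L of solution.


M = n/V = 1.69/1.5 = 1.127 mol/L

1.127 M


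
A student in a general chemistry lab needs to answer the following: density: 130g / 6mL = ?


ρ = mass/volume
= 130/6
= 21.667 g/mL

21.667 g/mL


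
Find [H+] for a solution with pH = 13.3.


[H+] = 10^(-pH) = 10^(-13.3)
= 5.01×10^-14 M

5.01×10^-14 M


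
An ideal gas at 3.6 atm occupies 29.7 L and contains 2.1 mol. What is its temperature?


PV = nRT  (R = 0.08206 L·atm/(mol·K))
T = PV/(nR) = 3.6×29.7/(2.1×0.08206)
= 106.92/0.172326
= 620.45 K

620.45 K


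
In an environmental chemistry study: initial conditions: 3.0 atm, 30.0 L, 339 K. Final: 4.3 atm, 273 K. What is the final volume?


P1V1/T1 = P2V2/T2
V2 = P1V1T2/(T1P2)
= 3.0×30.0×273/(339×4.3)
= 16.855 L

16.855 L


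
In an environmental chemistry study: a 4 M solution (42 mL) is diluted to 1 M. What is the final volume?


C1V1 = C2V2
4 × 42 = 1 × V2
V2 = 168/1 = 168.0 mL

168.0 mL


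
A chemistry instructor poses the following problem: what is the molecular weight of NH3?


M(NH3) = 1×14.01 + 3×1.008
= 14.01 + 3.02
= 17.03 g/mol

17.03 g/mol


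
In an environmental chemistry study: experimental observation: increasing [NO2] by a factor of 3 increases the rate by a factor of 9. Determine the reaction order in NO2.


rate ∝ [NO2]^n
3^n = 9 → n = 2
Order in NO2: 2

2


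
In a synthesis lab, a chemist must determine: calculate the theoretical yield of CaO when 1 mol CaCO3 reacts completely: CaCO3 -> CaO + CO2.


Mole ratio CaO:CaCO3 = 1:1
n(CaO) = 1 × 1/1 = 1.000 mol
mass = 1.000 × 56.08 = 56.08 g

56.08 g


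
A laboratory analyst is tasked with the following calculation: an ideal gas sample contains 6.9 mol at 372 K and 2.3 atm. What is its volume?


PV = nRT  (R = 0.08206 L·atm/(mol·K))
V = nRT/P = 6.9×0.08206×372/2.3
= 91.579 L

91.579 L


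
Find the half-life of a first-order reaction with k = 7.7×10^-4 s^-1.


t½ = ln2/k = 0.693147/(7.7×10^-4 s^-1)
= 900.2 s

900.2 s


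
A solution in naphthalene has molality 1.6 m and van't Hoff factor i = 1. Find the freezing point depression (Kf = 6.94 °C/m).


ΔTf = Kf × m × i
= 6.94 × 1.6 × 1
= 11.104 °C

11.104 °C


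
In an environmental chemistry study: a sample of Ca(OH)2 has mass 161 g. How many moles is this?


M(Ca(OH)2) = 74.1 g/mol
n = mass/M = 161/74.1 = 2.1727 mol

2.1727 mol


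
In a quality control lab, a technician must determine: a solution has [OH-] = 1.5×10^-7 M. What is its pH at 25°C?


pOH = -log10([OH-]) = -log10(1.5×10^-7)
= 7 - log10(1.5) = 6.82
pH = 14 - pOH = 14 - 6.82 = 7.18

7.18


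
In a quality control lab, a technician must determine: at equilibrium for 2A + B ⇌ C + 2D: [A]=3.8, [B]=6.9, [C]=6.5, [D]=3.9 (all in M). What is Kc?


Kc = [C][D]^2/([A]^2[B])
= (6.5^1 × 3.9^2)/(3.8^2 × 6.9^1)
= 98.865/99.636
= 0.9923

0.9923


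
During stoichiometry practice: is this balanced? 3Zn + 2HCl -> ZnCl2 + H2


Equation: 3Zn + 2HCl -> ZnCl2 + H2
Check atoms: Cl: 2=2, H: 2=2, Zn: 3≠1
Not balanced

No, not balanced


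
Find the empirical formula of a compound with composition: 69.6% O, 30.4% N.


Assume 100 g sample. Moles of each element:
  O: 69.6/16.0 = 4.35 mol
  N: 30.4/14.01 = 2.17 mol
Divide by smallest (2.17):
  O: 4.35/2.17 = 2.0
  N: 2.17/2.17 = 1.0
Empirical formula: NO2

NO2


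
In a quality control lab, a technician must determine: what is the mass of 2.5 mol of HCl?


M(HCl) = 36.46 g/mol
mass = n × M = 2.5 × 36.46 = 91.15 g

91.15 g


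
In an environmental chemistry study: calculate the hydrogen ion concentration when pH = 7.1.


[H+] = 10^(-pH) = 10^(-7.1)
= 7.94×10^-8 M

7.94×10^-8 M


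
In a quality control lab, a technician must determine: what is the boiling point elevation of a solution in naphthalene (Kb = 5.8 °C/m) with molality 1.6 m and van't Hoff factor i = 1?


ΔTb = Kb × m × i
= 5.8 × 1.6 × 1
= 9.28 °C

9.28 °C


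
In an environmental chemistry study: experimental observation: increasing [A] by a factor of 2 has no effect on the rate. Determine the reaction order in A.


rate ∝ [A]^n
rate ∝ [A]^0
Order in A: 0

0


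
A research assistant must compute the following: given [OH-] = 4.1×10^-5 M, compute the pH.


pOH = -log10([OH-]) = -log10(4.1×10^-5)
= 5 - log10(4.1) = 4.39
pH = 14 - pOH = 14 - 4.39 = 9.61

9.61


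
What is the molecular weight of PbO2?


M(PbO2) = 1×207.2 + 2×16.0
= 207.2 + 32.0
= 239.2 g/mol

239.2 g/mol


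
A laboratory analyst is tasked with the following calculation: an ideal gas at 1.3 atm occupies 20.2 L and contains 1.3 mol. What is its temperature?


PV = nRT  (R = 0.08206 L·atm/(mol·K))
T = PV/(nR) = 1.3×20.2/(1.3×0.08206)
= 26.26/0.106678
= 246.16 K

246.16 K


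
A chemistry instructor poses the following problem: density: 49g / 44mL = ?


ρ = mass/volume
= 49/44
= 1.114 g/mL

1.114 g/mL


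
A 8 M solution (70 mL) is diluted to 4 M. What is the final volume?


C1V1 = C2V2
8 × 70 = 4 × V2
V2 = 560/4 = 140.0 mL

140.0 mL


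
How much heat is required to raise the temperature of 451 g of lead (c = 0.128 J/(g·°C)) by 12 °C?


q = mcΔT = 451 × 0.128 × 12
= 692.74 J

692.74 J


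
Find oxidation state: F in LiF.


F is always -1
Oxidation number: -1

-1


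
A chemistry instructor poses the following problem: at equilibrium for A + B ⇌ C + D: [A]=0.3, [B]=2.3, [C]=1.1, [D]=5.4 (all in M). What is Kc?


Kc = [C][D]/([A][B])
= (1.1^1 × 5.4^1)/(0.3^1 × 2.3^1)
= 5.94/0.69
= 8.609

8.609


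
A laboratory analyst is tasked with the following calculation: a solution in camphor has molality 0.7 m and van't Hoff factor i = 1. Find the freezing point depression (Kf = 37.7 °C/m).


ΔTf = Kf × m × i
= 37.7 × 0.7 × 1
= 26.39 °C

26.39 °C


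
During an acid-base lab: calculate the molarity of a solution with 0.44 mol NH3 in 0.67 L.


M = n/V = 0.44/0.67 = 0.657 mol/L

0.657 M


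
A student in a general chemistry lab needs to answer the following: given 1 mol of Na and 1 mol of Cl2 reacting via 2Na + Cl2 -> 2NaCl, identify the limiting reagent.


Mole ratio available / coefficient:
  Na: 1/2 = 0.500
  Cl2: 1/1 = 1.000
Smaller ratio is limiting.

Na


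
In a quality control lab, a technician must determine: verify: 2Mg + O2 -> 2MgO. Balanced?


Equation: 2Mg + O2 -> 2MgO
Check atoms: Mg: 2=2, O: 2=2
Balanced

Yes, balanced


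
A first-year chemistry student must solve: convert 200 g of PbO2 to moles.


M(PbO2) = 239.2 g/mol
n = mass/M = 200/239.2 = 0.8361 mol

0.8361 mol


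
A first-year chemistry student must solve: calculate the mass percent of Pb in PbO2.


M(PbO2) = 1×207.2 + 2×16.0 = 239.20 g/mol
Mass of Pb = 1 × 207.2 = 207.20 g/mol
% Pb = 207.20/239.20 × 100 = 86.62%

86.62%


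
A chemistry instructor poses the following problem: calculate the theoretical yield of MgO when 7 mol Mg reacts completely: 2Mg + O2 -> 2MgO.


Mole ratio MgO:Mg = 2:2
n(MgO) = 7 × 2/2 = 7.000 mol
mass = 7.000 × 40.31 = 282.17 g

282.17 g


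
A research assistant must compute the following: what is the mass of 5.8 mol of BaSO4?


M(BaSO4) = 233.4 g/mol
mass = n × M = 5.8 × 233.4 = 1353.72 g

1353.72 g


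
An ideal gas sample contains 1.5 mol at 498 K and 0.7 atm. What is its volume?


PV = nRT  (R = 0.08206 L·atm/(mol·K))
V = nRT/P = 1.5×0.08206×498/0.7
= 87.57 L

87.57 L


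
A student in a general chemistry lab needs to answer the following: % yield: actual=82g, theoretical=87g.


% yield = actual/theoretical × 100
= 82/87 × 100
= 94.25%

94.25%


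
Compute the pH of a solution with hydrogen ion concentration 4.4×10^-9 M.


pH = -log10([H+]) = -log10(4.4×10^-9)
= 9 - log10(4.4)
= 9 - 0.64
= 8.36

8.36


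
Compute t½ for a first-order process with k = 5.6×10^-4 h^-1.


t½ = ln2/k = 0.693147/(5.6×10^-4 h^-1)
= 1238 h

1238 h


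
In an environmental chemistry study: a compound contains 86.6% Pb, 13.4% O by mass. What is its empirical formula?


Assume 100 g sample. Moles of each element:
  Pb: 86.6/207.2 = 0.418 mol
  O: 13.4/16.0 = 0.838 mol
Divide by smallest (0.418):
  Pb: 0.418/0.418 = 1.0
  O: 0.838/0.418 = 2.0
Empirical formula: PbO2

PbO2


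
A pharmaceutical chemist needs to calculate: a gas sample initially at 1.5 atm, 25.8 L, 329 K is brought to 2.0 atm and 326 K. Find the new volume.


P1V1/T1 = P2V2/T2
V2 = P1V1T2/(T1P2)
= 1.5×25.8×326/(329×2.0)
= 19.174 L

19.174 L


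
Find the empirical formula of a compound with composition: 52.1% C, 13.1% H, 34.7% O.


Assume 100 g sample. Moles of each element:
  C: 52.1/12.01 = 4.338 mol
  H: 13.1/1.008 = 12.996 mol
  O: 34.7/16.0 = 2.169 mol
Divide by smallest (2.169):
  C: 4.338/2.169 = 2.0
  H: 12.996/2.169 = 5.99
  O: 2.169/2.169 = 1.0
Empirical formula: C2H6O

C2H6O


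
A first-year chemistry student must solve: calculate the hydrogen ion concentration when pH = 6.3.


[H+] = 10^(-pH) = 10^(-6.3)
= 5.01×10^-7 M

5.01×10^-7 M


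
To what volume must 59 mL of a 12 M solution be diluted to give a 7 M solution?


C1V1 = C2V2
12 × 59 = 7 × V2
V2 = 708/7 = 101.14 mL

101.14 mL


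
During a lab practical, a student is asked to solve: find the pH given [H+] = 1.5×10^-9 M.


pH = -log10([H+]) = -log10(1.5×10^-9)
= 9 - log10(1.5)
= 9 - 0.18
= 8.82

8.82


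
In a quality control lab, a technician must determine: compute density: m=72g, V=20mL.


ρ = mass/volume
= 72/20
= 3.6 g/mL

3.6 g/mL


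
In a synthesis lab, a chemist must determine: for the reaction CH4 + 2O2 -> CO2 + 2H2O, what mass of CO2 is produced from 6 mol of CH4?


Mole ratio CO2:CH4 = 1:1
n(CO2) = 6 × 1/1 = 6.000 mol
mass = 6.000 × 44.01 = 264.06 g

264.06 g


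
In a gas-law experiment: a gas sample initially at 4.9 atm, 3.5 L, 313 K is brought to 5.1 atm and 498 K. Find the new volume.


P1V1/T1 = P2V2/T2
V2 = P1V1T2/(T1P2)
= 4.9×3.5×498/(313×5.1)
= 5.35 L

5.35 L


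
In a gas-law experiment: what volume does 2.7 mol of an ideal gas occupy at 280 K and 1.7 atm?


PV = nRT  (R = 0.08206 L·atm/(mol·K))
V = nRT/P = 2.7×0.08206×280/1.7
= 36.493 L

36.493 L


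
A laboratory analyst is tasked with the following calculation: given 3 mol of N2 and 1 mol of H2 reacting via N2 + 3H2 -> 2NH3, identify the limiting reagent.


Mole ratio available / coefficient:
  N2: 3/1 = 3.000
  H2: 1/3 = 0.333
Smaller ratio is limiting.

H2


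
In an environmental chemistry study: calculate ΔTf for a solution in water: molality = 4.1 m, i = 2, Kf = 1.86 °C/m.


ΔTf = Kf × m × i
= 1.86 × 4.1 × 2
= 15.252 °C

15.252 °C


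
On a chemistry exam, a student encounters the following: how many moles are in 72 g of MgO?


M(MgO) = 40.31 g/mol
n = mass/M = 72/40.31 = 1.7862 mol

1.7862 mol


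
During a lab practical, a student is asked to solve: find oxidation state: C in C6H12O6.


6x + 12(+1) + 6(-2) = 0, so x = +0
Oxidation number: +0

+0


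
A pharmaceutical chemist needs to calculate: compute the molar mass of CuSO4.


M(CuSO4) = 1×63.55 + 1×32.07 + 4×16.0
= 63.55 + 32.07 + 64.0
= 159.62 g/mol

159.62 g/mol


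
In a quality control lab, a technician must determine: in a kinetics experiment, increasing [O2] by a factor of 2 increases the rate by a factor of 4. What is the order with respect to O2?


rate ∝ [O2]^n
2^n = 4 → n = 2
Order in O2: 2

2


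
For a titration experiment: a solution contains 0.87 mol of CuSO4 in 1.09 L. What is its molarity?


M = n/V = 0.87/1.09 = 0.798 mol/L

0.798 M


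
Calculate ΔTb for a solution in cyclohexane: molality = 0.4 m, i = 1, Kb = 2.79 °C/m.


ΔTb = Kb × m × i
= 2.79 × 0.4 × 1
= 1.116 °C

1.116 °C


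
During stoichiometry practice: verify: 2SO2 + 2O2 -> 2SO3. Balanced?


Equation: 2SO2 + 2O2 -> 2SO3
Check atoms: O: 8≠6, S: 2=2
Not balanced

No, not balanced


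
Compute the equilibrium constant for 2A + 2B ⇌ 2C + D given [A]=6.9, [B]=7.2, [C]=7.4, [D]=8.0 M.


Kc = [C]^2[D]/([A]^2[B]^2)
= (7.4^2 × 8.0^1)/(6.9^2 × 7.2^2)
= 438.08/2468.1024
= 0.1775

0.1775


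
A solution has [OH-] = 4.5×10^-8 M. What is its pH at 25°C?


pOH = -log10([OH-]) = -log10(4.5×10^-8)
= 8 - log10(4.5) = 7.35
pH = 14 - pOH = 14 - 7.35 = 6.65

6.65


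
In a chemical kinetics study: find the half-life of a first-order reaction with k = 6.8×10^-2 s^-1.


t½ = ln2/k = 0.693147/(6.8×10^-2 s^-1)
= 10.19 s

10.19 s


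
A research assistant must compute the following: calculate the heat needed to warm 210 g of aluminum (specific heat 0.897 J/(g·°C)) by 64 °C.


q = mcΔT = 210 × 0.897 × 64
= 12055.68 J

12055.68 J


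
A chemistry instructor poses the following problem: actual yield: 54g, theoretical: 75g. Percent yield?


% yield = actual/theoretical × 100
= 54/75 × 100
= 72.0%

72.0%


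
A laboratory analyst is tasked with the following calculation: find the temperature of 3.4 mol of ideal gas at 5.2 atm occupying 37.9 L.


PV = nRT  (R = 0.08206 L·atm/(mol·K))
T = PV/(nR) = 5.2×37.9/(3.4×0.08206)
= 197.08/0.279004
= 706.37 K

706.37 K


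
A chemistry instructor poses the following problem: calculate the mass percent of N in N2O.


M(N2O) = 2×14.01 + 1×16.0 = 44.02 g/mol
Mass of N = 2 × 14.01 = 28.02 g/mol
% N = 28.02/44.02 × 100 = 63.65%

63.65%


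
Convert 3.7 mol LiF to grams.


M(LiF) = 25.94 g/mol
mass = n × M = 3.7 × 25.94 = 95.98 g

95.98 g


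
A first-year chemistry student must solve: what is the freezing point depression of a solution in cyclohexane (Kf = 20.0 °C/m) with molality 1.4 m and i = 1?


ΔTf = Kf × m × i
= 20.0 × 1.4 × 1
= 28.0 °C

28.0 °C


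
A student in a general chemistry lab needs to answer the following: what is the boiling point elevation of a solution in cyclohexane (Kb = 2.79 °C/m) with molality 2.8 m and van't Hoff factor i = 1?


ΔTb = Kb × m × i
= 2.79 × 2.8 × 1
= 7.812 °C

7.812 °C


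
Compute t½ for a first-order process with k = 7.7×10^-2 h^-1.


t½ = ln2/k = 0.693147/(7.7×10^-2 h^-1)
= 9.002 h

9.002 h


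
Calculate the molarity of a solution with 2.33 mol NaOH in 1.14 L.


M = n/V = 2.33/1.14 = 2.044 mol/L

2.044 M


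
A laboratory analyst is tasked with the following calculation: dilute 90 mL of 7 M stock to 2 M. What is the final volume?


C1V1 = C2V2
7 × 90 = 2 × V2
V2 = 630/2 = 315.0 mL

315.0 mL


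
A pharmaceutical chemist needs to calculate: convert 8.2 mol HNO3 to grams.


M(HNO3) = 63.02 g/mol
mass = n × M = 8.2 × 63.02 = 516.76 g

516.76 g


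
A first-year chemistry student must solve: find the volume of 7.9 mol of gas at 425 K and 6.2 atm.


PV = nRT  (R = 0.08206 L·atm/(mol·K))
V = nRT/P = 7.9×0.08206×425/6.2
= 44.438 L

44.438 L


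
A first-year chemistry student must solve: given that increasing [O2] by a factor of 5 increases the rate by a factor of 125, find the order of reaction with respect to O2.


rate ∝ [O2]^n
5^n = 125 → n = 3
Order in O2: 3

3
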